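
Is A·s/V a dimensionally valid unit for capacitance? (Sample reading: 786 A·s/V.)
Yes

capacitance has SI base units: A^2 * s^4 / (kg * m^2)
A·s/V reduces to the same SI base units, so it is a valid unit for capacitance.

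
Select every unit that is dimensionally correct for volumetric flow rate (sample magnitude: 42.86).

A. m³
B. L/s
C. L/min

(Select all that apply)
B, C

volumetric flow rate has SI base units: m^3 / s

Checking each option against m^3 / s:
  A. m³: ✗ does not match
  B. L/s: ✓ matches
  C. L/min: ✓ matches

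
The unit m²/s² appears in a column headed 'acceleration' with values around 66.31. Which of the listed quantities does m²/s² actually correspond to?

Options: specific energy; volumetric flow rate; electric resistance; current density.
specific energy

acceleration should have units dimensionally equivalent to m / s^2 (e.g. m/s²).
The given unit 'm²/s²' reduces to m^2 / s^2. Of the listed options, that is the dimensionality of specific energy.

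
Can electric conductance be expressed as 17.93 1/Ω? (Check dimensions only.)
Yes

electric conductance has SI base units: A^2 * s^3 / (kg * m^2)
1/Ω reduces to the same SI base units, so it is a valid unit for electric conductance.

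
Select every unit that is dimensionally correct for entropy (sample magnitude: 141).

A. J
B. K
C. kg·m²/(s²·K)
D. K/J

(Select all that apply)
C

entropy has SI base units: kg * m^2 / (s^2 * K)

Checking each option against kg * m^2 / (s^2 * K):
  A. J: ✗ does not match
  B. K: ✗ does not match
  C. kg·m²/(s²·K): ✓ matches
  D. K/J: ✗ does not match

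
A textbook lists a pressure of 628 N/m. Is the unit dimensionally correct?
No

pressure has SI base units: kg / (m * s^2)
N/m does NOT reduce to kg / (m * s^2); a valid unit for pressure would be e.g. Pa.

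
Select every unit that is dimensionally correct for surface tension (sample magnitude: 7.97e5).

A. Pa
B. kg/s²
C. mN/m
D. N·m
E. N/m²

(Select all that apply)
B, C

surface tension has SI base units: kg / s^2

Checking each option against kg / s^2:
  A. Pa: ✗ does not match
  B. kg/s²: ✓ matches
  C. mN/m: ✓ matches
  D. N·m: ✗ does not match
  E. N/m²: ✗ does not match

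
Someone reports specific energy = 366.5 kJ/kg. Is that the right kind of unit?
Yes

specific energy has SI base units: m^2 / s^2
kJ/kg reduces to the same SI base units, so it is a valid unit for specific energy.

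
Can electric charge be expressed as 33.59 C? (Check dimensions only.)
Yes

electric charge has SI base units: A * s
C reduces to the same SI base units, so it is a valid unit for electric charge.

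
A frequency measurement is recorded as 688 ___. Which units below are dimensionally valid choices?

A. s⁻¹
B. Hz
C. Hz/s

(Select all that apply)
A, B

frequency has SI base units: 1 / s

Checking each option against 1 / s:
  A. s⁻¹: ✓ matches
  B. Hz: ✓ matches
  C. Hz/s: ✗ does not match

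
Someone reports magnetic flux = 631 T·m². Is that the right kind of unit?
Yes

magnetic flux has SI base units: kg * m^2 / (A * s^2)
T·m² reduces to the same SI base units, so it is a valid unit for magnetic flux.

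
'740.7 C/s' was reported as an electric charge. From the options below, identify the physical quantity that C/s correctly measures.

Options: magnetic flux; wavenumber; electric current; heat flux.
electric current

electric charge should have units dimensionally equivalent to A * s (e.g. C).
The given unit 'C/s' reduces to A. Of the listed options, that is the dimensionality of electric current.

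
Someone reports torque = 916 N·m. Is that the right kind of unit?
Yes

torque has SI base units: kg * m^2 / s^2
N·m reduces to the same SI base units, so it is a valid unit for torque.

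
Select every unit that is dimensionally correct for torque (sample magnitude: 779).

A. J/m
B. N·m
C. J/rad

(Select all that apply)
B, C

torque has SI base units: kg * m^2 / s^2

Checking each option against kg * m^2 / s^2:
  A. J/m: ✗ does not match
  B. N·m: ✓ matches
  C. J/rad: ✓ matches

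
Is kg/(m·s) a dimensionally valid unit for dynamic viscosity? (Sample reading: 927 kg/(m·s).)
Yes

dynamic viscosity has SI base units: kg / (m * s)
kg/(m·s) reduces to the same SI base units, so it is a valid unit for dynamic viscosity.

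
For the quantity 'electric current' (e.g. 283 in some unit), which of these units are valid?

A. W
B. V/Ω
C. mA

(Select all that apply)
B, C

electric current has SI base units: A

Checking each option against A:
  A. W: ✗ does not match
  B. V/Ω: ✓ matches
  C. mA: ✓ matches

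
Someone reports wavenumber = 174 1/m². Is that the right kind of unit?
No

wavenumber has SI base units: 1 / m
1/m² does NOT reduce to 1 / m; a valid unit for wavenumber would be e.g. 1/m.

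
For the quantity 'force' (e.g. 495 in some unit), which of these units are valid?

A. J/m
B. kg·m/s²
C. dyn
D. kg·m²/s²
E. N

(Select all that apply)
A, B, C, E

force has SI base units: kg * m / s^2

Checking each option against kg * m / s^2:
  A. J/m: ✓ matches
  B. kg·m/s²: ✓ matches
  C. dyn: ✓ matches
  D. kg·m²/s²: ✗ does not match
  E. N: ✓ matches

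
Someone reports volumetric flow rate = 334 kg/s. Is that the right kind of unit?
No

volumetric flow rate has SI base units: m^3 / s
kg/s does NOT reduce to m^3 / s; a valid unit for volumetric flow rate would be e.g. m³/s.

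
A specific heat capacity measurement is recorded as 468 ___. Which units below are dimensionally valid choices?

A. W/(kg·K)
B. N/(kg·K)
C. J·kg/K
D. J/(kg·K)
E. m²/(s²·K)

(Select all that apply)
D, E

specific heat capacity has SI base units: m^2 / (s^2 * K)

Checking each option against m^2 / (s^2 * K):
  A. W/(kg·K): ✗ does not match
  B. N/(kg·K): ✗ does not match
  C. J·kg/K: ✗ does not match
  D. J/(kg·K): ✓ matches
  E. m²/(s²·K): ✓ matches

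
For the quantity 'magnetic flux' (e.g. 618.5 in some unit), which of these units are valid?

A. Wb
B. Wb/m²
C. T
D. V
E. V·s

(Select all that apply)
A, E

magnetic flux has SI base units: kg * m^2 / (A * s^2)

Checking each option against kg * m^2 / (A * s^2):
  A. Wb: ✓ matches
  B. Wb/m²: ✗ does not match
  C. T: ✗ does not match
  D. V: ✗ does not match
  E. V·s: ✓ matches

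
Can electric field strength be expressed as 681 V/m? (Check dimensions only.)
Yes

electric field strength has SI base units: kg * m / (A * s^3)
V/m reduces to the same SI base units, so it is a valid unit for electric field strength.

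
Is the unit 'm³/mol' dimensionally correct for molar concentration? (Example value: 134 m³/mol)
No

molar concentration has SI base units: mol / m^3
m³/mol does NOT reduce to mol / m^3; a valid unit for molar concentration would be e.g. mol/m³.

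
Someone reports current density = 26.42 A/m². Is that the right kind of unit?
Yes

current density has SI base units: A / m^2
A/m² reduces to the same SI base units, so it is a valid unit for current density.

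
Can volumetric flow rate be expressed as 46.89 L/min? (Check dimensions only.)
Yes

volumetric flow rate has SI base units: m^3 / s
L/min reduces to the same SI base units, so it is a valid unit for volumetric flow rate.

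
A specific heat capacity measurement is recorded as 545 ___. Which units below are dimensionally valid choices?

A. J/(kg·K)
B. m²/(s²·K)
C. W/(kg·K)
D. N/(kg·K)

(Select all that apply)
A, B

specific heat capacity has SI base units: m^2 / (s^2 * K)

Checking each option against m^2 / (s^2 * K):
  A. J/(kg·K): ✓ matches
  B. m²/(s²·K): ✓ matches
  C. W/(kg·K): ✗ does not match
  D. N/(kg·K): ✗ does not match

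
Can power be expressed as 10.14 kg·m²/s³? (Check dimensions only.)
Yes

power has SI base units: kg * m^2 / s^3
kg·m²/s³ reduces to the same SI base units, so it is a valid unit for power.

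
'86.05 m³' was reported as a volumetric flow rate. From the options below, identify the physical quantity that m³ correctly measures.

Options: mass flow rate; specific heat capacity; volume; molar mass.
volume

volumetric flow rate should have units dimensionally equivalent to m^3 / s (e.g. m³/s).
The given unit 'm³' reduces to m^3. Of the listed options, that is the dimensionality of volume.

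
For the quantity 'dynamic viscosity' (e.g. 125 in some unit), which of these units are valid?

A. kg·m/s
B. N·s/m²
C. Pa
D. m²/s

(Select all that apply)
B

dynamic viscosity has SI base units: kg / (m * s)

Checking each option against kg / (m * s):
  A. kg·m/s: ✗ does not match
  B. N·s/m²: ✓ matches
  C. Pa: ✗ does not match
  D. m²/s: ✗ does not match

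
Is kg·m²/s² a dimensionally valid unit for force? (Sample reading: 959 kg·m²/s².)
No

force has SI base units: kg * m / s^2
kg·m²/s² does NOT reduce to kg * m / s^2; a valid unit for force would be e.g. N.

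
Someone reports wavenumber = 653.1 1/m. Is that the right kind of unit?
Yes

wavenumber has SI base units: 1 / m
1/m reduces to the same SI base units, so it is a valid unit for wavenumber.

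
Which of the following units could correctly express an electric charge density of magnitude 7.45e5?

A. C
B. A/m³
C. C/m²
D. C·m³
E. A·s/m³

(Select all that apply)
E

electric charge density has SI base units: A * s / m^3

Checking each option against A * s / m^3:
  A. C: ✗ does not match
  B. A/m³: ✗ does not match
  C. C/m²: ✗ does not match
  D. C·m³: ✗ does not match
  E. A·s/m³: ✓ matches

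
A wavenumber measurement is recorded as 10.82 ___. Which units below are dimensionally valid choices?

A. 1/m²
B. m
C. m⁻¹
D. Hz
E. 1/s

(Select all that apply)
C

wavenumber has SI base units: 1 / m

Checking each option against 1 / m:
  A. 1/m²: ✗ does not match
  B. m: ✗ does not match
  C. m⁻¹: ✓ matches
  D. Hz: ✗ does not match
  E. 1/s: ✗ does not match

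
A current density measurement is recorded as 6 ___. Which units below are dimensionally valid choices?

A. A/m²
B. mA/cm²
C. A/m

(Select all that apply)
A, B

current density has SI base units: A / m^2

Checking each option against A / m^2:
  A. A/m²: ✓ matches
  B. mA/cm²: ✓ matches
  C. A/m: ✗ does not match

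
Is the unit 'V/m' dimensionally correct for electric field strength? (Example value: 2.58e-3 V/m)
Yes

electric field strength has SI base units: kg * m / (A * s^3)
V/m reduces to the same SI base units, so it is a valid unit for electric field strength.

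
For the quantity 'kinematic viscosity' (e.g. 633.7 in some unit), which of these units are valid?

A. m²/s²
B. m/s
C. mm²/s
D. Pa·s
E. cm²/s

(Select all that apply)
C, E

kinematic viscosity has SI base units: m^2 / s

Checking each option against m^2 / s:
  A. m²/s²: ✗ does not match
  B. m/s: ✗ does not match
  C. mm²/s: ✓ matches
  D. Pa·s: ✗ does not match
  E. cm²/s: ✓ matches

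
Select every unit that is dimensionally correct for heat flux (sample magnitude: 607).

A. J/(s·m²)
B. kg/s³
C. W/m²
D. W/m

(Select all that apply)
A, B, C

heat flux has SI base units: kg / s^3

Checking each option against kg / s^3:
  A. J/(s·m²): ✓ matches
  B. kg/s³: ✓ matches
  C. W/m²: ✓ matches
  D. W/m: ✗ does not match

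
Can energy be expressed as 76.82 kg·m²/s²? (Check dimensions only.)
Yes

energy has SI base units: kg * m^2 / s^2
kg·m²/s² reduces to the same SI base units, so it is a valid unit for energy.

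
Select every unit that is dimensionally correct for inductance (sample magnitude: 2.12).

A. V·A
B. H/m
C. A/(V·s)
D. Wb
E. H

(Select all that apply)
E

inductance has SI base units: kg * m^2 / (A^2 * s^2)

Checking each option against kg * m^2 / (A^2 * s^2):
  A. V·A: ✗ does not match
  B. H/m: ✗ does not match
  C. A/(V·s): ✗ does not match
  D. Wb: ✗ does not match
  E. H: ✓ matches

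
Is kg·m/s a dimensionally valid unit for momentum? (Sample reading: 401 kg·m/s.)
Yes

momentum has SI base units: kg * m / s
kg·m/s reduces to the same SI base units, so it is a valid unit for momentum.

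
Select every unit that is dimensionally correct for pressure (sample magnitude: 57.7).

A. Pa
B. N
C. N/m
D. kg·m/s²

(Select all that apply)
A

pressure has SI base units: kg / (m * s^2)

Checking each option against kg / (m * s^2):
  A. Pa: ✓ matches
  B. N: ✗ does not match
  C. N/m: ✗ does not match
  D. kg·m/s²: ✗ does not match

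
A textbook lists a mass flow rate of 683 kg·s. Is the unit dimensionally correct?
No

mass flow rate has SI base units: kg / s
kg·s does NOT reduce to kg / s; a valid unit for mass flow rate would be e.g. kg/s.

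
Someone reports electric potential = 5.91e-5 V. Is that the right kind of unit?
Yes

electric potential has SI base units: kg * m^2 / (A * s^3)
V reduces to the same SI base units, so it is a valid unit for electric potential.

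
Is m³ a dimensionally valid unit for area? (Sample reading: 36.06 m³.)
No

area has SI base units: m^2
m³ does NOT reduce to m^2; a valid unit for area would be e.g. m².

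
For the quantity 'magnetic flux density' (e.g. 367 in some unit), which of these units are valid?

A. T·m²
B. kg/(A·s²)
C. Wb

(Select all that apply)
B

magnetic flux density has SI base units: kg / (A * s^2)

Checking each option against kg / (A * s^2):
  A. T·m²: ✗ does not match
  B. kg/(A·s²): ✓ matches
  C. Wb: ✗ does not match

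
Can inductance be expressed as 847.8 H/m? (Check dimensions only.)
No

inductance has SI base units: kg * m^2 / (A^2 * s^2)
H/m does NOT reduce to kg * m^2 / (A^2 * s^2); a valid unit for inductance would be e.g. H.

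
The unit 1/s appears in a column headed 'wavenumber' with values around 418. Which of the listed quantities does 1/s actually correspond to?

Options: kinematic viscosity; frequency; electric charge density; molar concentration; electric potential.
frequency

wavenumber should have units dimensionally equivalent to 1 / m (e.g. 1/m).
The given unit '1/s' reduces to 1 / s. Of the listed options, that is the dimensionality of frequency.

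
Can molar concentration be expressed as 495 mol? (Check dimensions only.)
No

molar concentration has SI base units: mol / m^3
mol does NOT reduce to mol / m^3; a valid unit for molar concentration would be e.g. mol/m³.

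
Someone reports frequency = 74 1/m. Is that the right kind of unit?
No

frequency has SI base units: 1 / s
1/m does NOT reduce to 1 / s; a valid unit for frequency would be e.g. Hz.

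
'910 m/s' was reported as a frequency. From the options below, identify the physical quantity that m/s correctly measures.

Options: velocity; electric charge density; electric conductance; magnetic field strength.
velocity

frequency should have units dimensionally equivalent to 1 / s (e.g. Hz).
The given unit 'm/s' reduces to m / s. Of the listed options, that is the dimensionality of velocity.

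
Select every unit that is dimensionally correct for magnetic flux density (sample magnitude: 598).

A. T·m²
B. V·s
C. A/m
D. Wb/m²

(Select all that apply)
D

magnetic flux density has SI base units: kg / (A * s^2)

Checking each option against kg / (A * s^2):
  A. T·m²: ✗ does not match
  B. V·s: ✗ does not match
  C. A/m: ✗ does not match
  D. Wb/m²: ✓ matches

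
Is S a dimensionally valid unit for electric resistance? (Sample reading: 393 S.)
No

electric resistance has SI base units: kg * m^2 / (A^2 * s^3)
S does NOT reduce to kg * m^2 / (A^2 * s^3); a valid unit for electric resistance would be e.g. Ω.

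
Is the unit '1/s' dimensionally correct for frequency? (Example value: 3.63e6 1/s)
Yes

frequency has SI base units: 1 / s
1/s reduces to the same SI base units, so it is a valid unit for frequency.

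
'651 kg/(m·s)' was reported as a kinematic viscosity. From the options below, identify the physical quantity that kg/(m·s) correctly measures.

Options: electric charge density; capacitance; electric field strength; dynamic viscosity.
dynamic viscosity

kinematic viscosity should have units dimensionally equivalent to m^2 / s (e.g. m²/s).
The given unit 'kg/(m·s)' reduces to kg / (m * s). Of the listed options, that is the dimensionality of dynamic viscosity.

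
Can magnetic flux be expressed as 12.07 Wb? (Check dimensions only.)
Yes

magnetic flux has SI base units: kg * m^2 / (A * s^2)
Wb reduces to the same SI base units, so it is a valid unit for magnetic flux.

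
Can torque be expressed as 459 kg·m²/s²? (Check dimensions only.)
Yes

torque has SI base units: kg * m^2 / s^2
kg·m²/s² reduces to the same SI base units, so it is a valid unit for torque.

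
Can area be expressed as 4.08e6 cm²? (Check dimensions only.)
Yes

area has SI base units: m^2
cm² reduces to the same SI base units, so it is a valid unit for area.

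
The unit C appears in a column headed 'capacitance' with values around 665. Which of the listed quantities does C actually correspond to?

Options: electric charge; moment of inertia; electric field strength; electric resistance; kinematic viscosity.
electric charge

capacitance should have units dimensionally equivalent to A^2 * s^4 / (kg * m^2) (e.g. F).
The given unit 'C' reduces to A * s. Of the listed options, that is the dimensionality of electric charge.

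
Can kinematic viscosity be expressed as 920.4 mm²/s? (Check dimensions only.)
Yes

kinematic viscosity has SI base units: m^2 / s
mm²/s reduces to the same SI base units, so it is a valid unit for kinematic viscosity.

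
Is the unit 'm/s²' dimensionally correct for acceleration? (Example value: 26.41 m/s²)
Yes

acceleration has SI base units: m / s^2
m/s² reduces to the same SI base units, so it is a valid unit for acceleration.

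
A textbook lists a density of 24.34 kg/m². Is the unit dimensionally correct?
No

density has SI base units: kg / m^3
kg/m² does NOT reduce to kg / m^3; a valid unit for density would be e.g. kg/m³.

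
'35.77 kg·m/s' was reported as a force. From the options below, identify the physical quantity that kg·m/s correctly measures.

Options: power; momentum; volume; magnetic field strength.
momentum

force should have units dimensionally equivalent to kg * m / s^2 (e.g. N).
The given unit 'kg·m/s' reduces to kg * m / s. Of the listed options, that is the dimensionality of momentum.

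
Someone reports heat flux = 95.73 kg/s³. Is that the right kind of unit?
Yes

heat flux has SI base units: kg / s^3
kg/s³ reduces to the same SI base units, so it is a valid unit for heat flux.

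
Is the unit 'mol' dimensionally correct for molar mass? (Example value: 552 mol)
No

molar mass has SI base units: kg / mol
mol does NOT reduce to kg / mol; a valid unit for molar mass would be e.g. kg/mol.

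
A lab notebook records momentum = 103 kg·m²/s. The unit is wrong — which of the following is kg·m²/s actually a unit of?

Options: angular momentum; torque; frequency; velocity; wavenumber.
angular momentum

momentum should have units dimensionally equivalent to kg * m / s (e.g. kg·m/s).
The given unit 'kg·m²/s' reduces to kg * m^2 / s. Of the listed options, that is the dimensionality of angular momentum.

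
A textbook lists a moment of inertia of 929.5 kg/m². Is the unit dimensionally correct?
No

moment of inertia has SI base units: kg * m^2
kg/m² does NOT reduce to kg * m^2; a valid unit for moment of inertia would be e.g. kg·m².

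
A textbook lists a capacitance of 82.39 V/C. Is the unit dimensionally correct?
No

capacitance has SI base units: A^2 * s^4 / (kg * m^2)
V/C does NOT reduce to A^2 * s^4 / (kg * m^2); a valid unit for capacitance would be e.g. F.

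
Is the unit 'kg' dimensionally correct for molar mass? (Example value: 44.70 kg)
No

molar mass has SI base units: kg / mol
kg does NOT reduce to kg / mol; a valid unit for molar mass would be e.g. kg/mol.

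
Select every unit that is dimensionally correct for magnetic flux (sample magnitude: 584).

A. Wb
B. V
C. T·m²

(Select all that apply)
A, C

magnetic flux has SI base units: kg * m^2 / (A * s^2)

Checking each option against kg * m^2 / (A * s^2):
  A. Wb: ✓ matches
  B. V: ✗ does not match
  C. T·m²: ✓ matches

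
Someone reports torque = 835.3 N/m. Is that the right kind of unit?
No

torque has SI base units: kg * m^2 / s^2
N/m does NOT reduce to kg * m^2 / s^2; a valid unit for torque would be e.g. N·m.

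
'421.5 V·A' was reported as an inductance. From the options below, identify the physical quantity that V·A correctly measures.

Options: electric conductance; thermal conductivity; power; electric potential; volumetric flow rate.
power

inductance should have units dimensionally equivalent to kg * m^2 / (A^2 * s^2) (e.g. H).
The given unit 'V·A' reduces to kg * m^2 / s^3. Of the listed options, that is the dimensionality of power.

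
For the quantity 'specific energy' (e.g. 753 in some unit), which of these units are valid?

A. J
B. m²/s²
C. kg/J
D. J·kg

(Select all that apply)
B

specific energy has SI base units: m^2 / s^2

Checking each option against m^2 / s^2:
  A. J: ✗ does not match
  B. m²/s²: ✓ matches
  C. kg/J: ✗ does not match
  D. J·kg: ✗ does not match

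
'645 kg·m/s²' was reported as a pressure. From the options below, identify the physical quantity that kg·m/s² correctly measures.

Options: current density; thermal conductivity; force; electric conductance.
force

pressure should have units dimensionally equivalent to kg / (m * s^2) (e.g. Pa).
The given unit 'kg·m/s²' reduces to kg * m / s^2. Of the listed options, that is the dimensionality of force.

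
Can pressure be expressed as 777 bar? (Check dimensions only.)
Yes

pressure has SI base units: kg / (m * s^2)
bar reduces to the same SI base units, so it is a valid unit for pressure.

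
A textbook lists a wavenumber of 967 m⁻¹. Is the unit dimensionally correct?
Yes

wavenumber has SI base units: 1 / m
m⁻¹ reduces to the same SI base units, so it is a valid unit for wavenumber.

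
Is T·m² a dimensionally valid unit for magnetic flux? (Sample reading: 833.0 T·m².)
Yes

magnetic flux has SI base units: kg * m^2 / (A * s^2)
T·m² reduces to the same SI base units, so it is a valid unit for magnetic flux.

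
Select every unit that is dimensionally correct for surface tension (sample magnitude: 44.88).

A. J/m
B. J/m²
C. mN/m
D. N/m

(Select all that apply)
B, C, D

surface tension has SI base units: kg / s^2

Checking each option against kg / s^2:
  A. J/m: ✗ does not match
  B. J/m²: ✓ matches
  C. mN/m: ✓ matches
  D. N/m: ✓ matches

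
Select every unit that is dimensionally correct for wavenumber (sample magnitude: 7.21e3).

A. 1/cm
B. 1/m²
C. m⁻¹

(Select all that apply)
A, C

wavenumber has SI base units: 1 / m

Checking each option against 1 / m:
  A. 1/cm: ✓ matches
  B. 1/m²: ✗ does not match
  C. m⁻¹: ✓ matches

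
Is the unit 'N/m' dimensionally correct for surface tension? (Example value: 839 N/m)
Yes

surface tension has SI base units: kg / s^2
N/m reduces to the same SI base units, so it is a valid unit for surface tension.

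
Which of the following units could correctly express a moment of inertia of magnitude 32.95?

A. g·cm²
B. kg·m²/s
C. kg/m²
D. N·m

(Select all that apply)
A

moment of inertia has SI base units: kg * m^2

Checking each option against kg * m^2:
  A. g·cm²: ✓ matches
  B. kg·m²/s: ✗ does not match
  C. kg/m²: ✗ does not match
  D. N·m: ✗ does not match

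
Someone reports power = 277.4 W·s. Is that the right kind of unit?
No

power has SI base units: kg * m^2 / s^3
W·s does NOT reduce to kg * m^2 / s^3; a valid unit for power would be e.g. W.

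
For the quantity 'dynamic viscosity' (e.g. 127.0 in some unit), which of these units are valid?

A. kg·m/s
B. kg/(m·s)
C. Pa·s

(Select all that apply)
B, C

dynamic viscosity has SI base units: kg / (m * s)

Checking each option against kg / (m * s):
  A. kg·m/s: ✗ does not match
  B. kg/(m·s): ✓ matches
  C. Pa·s: ✓ matches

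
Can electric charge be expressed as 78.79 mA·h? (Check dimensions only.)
Yes

electric charge has SI base units: A * s
mA·h reduces to the same SI base units, so it is a valid unit for electric charge.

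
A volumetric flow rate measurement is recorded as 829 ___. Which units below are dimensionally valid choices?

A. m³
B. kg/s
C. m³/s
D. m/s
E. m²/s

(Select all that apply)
C

volumetric flow rate has SI base units: m^3 / s

Checking each option against m^3 / s:
  A. m³: ✗ does not match
  B. kg/s: ✗ does not match
  C. m³/s: ✓ matches
  D. m/s: ✗ does not match
  E. m²/s: ✗ does not match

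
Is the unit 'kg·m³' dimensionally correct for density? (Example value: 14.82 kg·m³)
No

density has SI base units: kg / m^3
kg·m³ does NOT reduce to kg / m^3; a valid unit for density would be e.g. kg/m³.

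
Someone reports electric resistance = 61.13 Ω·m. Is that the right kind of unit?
No

electric resistance has SI base units: kg * m^2 / (A^2 * s^3)
Ω·m does NOT reduce to kg * m^2 / (A^2 * s^3); a valid unit for electric resistance would be e.g. Ω.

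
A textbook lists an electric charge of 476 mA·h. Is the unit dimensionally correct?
Yes

electric charge has SI base units: A * s
mA·h reduces to the same SI base units, so it is a valid unit for electric charge.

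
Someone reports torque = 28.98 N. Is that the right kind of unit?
No

torque has SI base units: kg * m^2 / s^2
N does NOT reduce to kg * m^2 / s^2; a valid unit for torque would be e.g. N·m.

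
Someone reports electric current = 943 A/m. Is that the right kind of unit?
No

electric current has SI base units: A
A/m does NOT reduce to A; a valid unit for electric current would be e.g. A.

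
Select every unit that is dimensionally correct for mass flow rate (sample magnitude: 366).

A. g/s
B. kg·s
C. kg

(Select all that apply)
A

mass flow rate has SI base units: kg / s

Checking each option against kg / s:
  A. g/s: ✓ matches
  B. kg·s: ✗ does not match
  C. kg: ✗ does not match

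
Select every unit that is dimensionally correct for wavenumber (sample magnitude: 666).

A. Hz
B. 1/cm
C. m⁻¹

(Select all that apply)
B, C

wavenumber has SI base units: 1 / m

Checking each option against 1 / m:
  A. Hz: ✗ does not match
  B. 1/cm: ✓ matches
  C. m⁻¹: ✓ matches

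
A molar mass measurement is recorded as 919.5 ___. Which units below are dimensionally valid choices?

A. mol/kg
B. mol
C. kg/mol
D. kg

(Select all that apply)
C

molar mass has SI base units: kg / mol

Checking each option against kg / mol:
  A. mol/kg: ✗ does not match
  B. mol: ✗ does not match
  C. kg/mol: ✓ matches
  D. kg: ✗ does not match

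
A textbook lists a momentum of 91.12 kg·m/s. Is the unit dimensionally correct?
Yes

momentum has SI base units: kg * m / s
kg·m/s reduces to the same SI base units, so it is a valid unit for momentum.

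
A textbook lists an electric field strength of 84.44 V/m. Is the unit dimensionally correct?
Yes

electric field strength has SI base units: kg * m / (A * s^3)
V/m reduces to the same SI base units, so it is a valid unit for electric field strength.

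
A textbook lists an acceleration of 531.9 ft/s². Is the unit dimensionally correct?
Yes

acceleration has SI base units: m / s^2
ft/s² reduces to the same SI base units, so it is a valid unit for acceleration.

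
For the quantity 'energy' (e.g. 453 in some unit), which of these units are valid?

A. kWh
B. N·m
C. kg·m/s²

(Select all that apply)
A, B

energy has SI base units: kg * m^2 / s^2

Checking each option against kg * m^2 / s^2:
  A. kWh: ✓ matches
  B. N·m: ✓ matches
  C. kg·m/s²: ✗ does not match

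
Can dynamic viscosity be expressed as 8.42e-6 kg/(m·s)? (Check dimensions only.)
Yes

dynamic viscosity has SI base units: kg / (m * s)
kg/(m·s) reduces to the same SI base units, so it is a valid unit for dynamic viscosity.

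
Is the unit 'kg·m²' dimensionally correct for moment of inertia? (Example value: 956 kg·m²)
Yes

moment of inertia has SI base units: kg * m^2
kg·m² reduces to the same SI base units, so it is a valid unit for moment of inertia.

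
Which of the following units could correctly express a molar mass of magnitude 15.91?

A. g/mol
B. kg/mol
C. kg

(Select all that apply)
A, B

molar mass has SI base units: kg / mol

Checking each option against kg / mol:
  A. g/mol: ✓ matches
  B. kg/mol: ✓ matches
  C. kg: ✗ does not match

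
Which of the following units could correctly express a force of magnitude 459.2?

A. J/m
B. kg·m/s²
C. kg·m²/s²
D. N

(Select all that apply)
A, B, D

force has SI base units: kg * m / s^2

Checking each option against kg * m / s^2:
  A. J/m: ✓ matches
  B. kg·m/s²: ✓ matches
  C. kg·m²/s²: ✗ does not match
  D. N: ✓ matches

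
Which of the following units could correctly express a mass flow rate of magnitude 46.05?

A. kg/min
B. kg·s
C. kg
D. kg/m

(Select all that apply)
A

mass flow rate has SI base units: kg / s

Checking each option against kg / s:
  A. kg/min: ✓ matches
  B. kg·s: ✗ does not match
  C. kg: ✗ does not match
  D. kg/m: ✗ does not match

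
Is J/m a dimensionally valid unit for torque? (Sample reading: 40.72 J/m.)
No

torque has SI base units: kg * m^2 / s^2
J/m does NOT reduce to kg * m^2 / s^2; a valid unit for torque would be e.g. N·m.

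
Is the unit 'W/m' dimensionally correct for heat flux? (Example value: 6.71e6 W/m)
No

heat flux has SI base units: kg / s^3
W/m does NOT reduce to kg / s^3; a valid unit for heat flux would be e.g. W/m².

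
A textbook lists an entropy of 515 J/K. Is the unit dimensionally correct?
Yes

entropy has SI base units: kg * m^2 / (s^2 * K)
J/K reduces to the same SI base units, so it is a valid unit for entropy.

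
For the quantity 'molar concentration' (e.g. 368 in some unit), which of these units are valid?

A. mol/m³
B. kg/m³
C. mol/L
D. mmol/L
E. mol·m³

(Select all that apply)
A, C, D

molar concentration has SI base units: mol / m^3

Checking each option against mol / m^3:
  A. mol/m³: ✓ matches
  B. kg/m³: ✗ does not match
  C. mol/L: ✓ matches
  D. mmol/L: ✓ matches
  E. mol·m³: ✗ does not match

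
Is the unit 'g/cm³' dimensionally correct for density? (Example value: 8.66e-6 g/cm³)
Yes

density has SI base units: kg / m^3
g/cm³ reduces to the same SI base units, so it is a valid unit for density.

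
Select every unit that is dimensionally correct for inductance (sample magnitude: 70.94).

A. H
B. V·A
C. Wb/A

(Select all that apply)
A, C

inductance has SI base units: kg * m^2 / (A^2 * s^2)

Checking each option against kg * m^2 / (A^2 * s^2):
  A. H: ✓ matches
  B. V·A: ✗ does not match
  C. Wb/A: ✓ matches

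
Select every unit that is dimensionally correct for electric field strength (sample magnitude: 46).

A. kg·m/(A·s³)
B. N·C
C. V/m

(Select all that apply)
A, C

electric field strength has SI base units: kg * m / (A * s^3)

Checking each option against kg * m / (A * s^3):
  A. kg·m/(A·s³): ✓ matches
  B. N·C: ✗ does not match
  C. V/m: ✓ matches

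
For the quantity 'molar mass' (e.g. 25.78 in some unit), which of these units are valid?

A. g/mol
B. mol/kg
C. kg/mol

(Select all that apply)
A, C

molar mass has SI base units: kg / mol

Checking each option against kg / mol:
  A. g/mol: ✓ matches
  B. mol/kg: ✗ does not match
  C. kg/mol: ✓ matches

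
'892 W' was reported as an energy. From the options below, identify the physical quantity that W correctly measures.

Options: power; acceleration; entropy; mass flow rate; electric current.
power

energy should have units dimensionally equivalent to kg * m^2 / s^2 (e.g. J).
The given unit 'W' reduces to kg * m^2 / s^3. Of the listed options, that is the dimensionality of power.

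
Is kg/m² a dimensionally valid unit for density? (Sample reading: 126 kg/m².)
No

density has SI base units: kg / m^3
kg/m² does NOT reduce to kg / m^3; a valid unit for density would be e.g. kg/m³.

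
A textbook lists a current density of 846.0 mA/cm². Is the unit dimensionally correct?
Yes

current density has SI base units: A / m^2
mA/cm² reduces to the same SI base units, so it is a valid unit for current density.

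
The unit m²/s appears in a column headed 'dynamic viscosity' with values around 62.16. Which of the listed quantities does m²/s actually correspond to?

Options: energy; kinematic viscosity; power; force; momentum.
kinematic viscosity

dynamic viscosity should have units dimensionally equivalent to kg / (m * s) (e.g. Pa·s).
The given unit 'm²/s' reduces to m^2 / s. Of the listed options, that is the dimensionality of kinematic viscosity.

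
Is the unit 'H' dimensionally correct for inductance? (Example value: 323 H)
Yes

inductance has SI base units: kg * m^2 / (A^2 * s^2)
H reduces to the same SI base units, so it is a valid unit for inductance.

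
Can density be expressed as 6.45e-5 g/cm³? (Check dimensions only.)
Yes

density has SI base units: kg / m^3
g/cm³ reduces to the same SI base units, so it is a valid unit for density.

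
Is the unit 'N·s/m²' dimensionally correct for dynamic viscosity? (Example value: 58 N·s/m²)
Yes

dynamic viscosity has SI base units: kg / (m * s)
N·s/m² reduces to the same SI base units, so it is a valid unit for dynamic viscosity.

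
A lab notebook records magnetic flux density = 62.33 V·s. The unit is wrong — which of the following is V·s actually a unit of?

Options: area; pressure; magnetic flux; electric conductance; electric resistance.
magnetic flux

magnetic flux density should have units dimensionally equivalent to kg / (A * s^2) (e.g. T).
The given unit 'V·s' reduces to kg * m^2 / (A * s^2). Of the listed options, that is the dimensionality of magnetic flux.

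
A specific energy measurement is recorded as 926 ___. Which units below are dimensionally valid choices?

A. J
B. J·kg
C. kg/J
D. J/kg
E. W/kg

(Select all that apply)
D

specific energy has SI base units: m^2 / s^2

Checking each option against m^2 / s^2:
  A. J: ✗ does not match
  B. J·kg: ✗ does not match
  C. kg/J: ✗ does not match
  D. J/kg: ✓ matches
  E. W/kg: ✗ does not match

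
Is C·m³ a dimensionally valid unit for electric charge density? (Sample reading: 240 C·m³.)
No

electric charge density has SI base units: A * s / m^3
C·m³ does NOT reduce to A * s / m^3; a valid unit for electric charge density would be e.g. C/m³.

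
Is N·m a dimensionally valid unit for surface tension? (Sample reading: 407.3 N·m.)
No

surface tension has SI base units: kg / s^2
N·m does NOT reduce to kg / s^2; a valid unit for surface tension would be e.g. N/m.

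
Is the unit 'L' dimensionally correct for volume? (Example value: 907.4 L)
Yes

volume has SI base units: m^3
L reduces to the same SI base units, so it is a valid unit for volume.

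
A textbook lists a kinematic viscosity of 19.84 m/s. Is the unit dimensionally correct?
No

kinematic viscosity has SI base units: m^2 / s
m/s does NOT reduce to m^2 / s; a valid unit for kinematic viscosity would be e.g. m²/s.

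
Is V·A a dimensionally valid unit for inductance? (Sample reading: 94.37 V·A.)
No

inductance has SI base units: kg * m^2 / (A^2 * s^2)
V·A does NOT reduce to kg * m^2 / (A^2 * s^2); a valid unit for inductance would be e.g. H.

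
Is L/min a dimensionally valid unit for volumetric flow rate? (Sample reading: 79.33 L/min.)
Yes

volumetric flow rate has SI base units: m^3 / s
L/min reduces to the same SI base units, so it is a valid unit for volumetric flow rate.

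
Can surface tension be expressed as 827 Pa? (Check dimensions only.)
No

surface tension has SI base units: kg / s^2
Pa does NOT reduce to kg / s^2; a valid unit for surface tension would be e.g. N/m.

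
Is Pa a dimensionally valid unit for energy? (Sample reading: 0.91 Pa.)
No

energy has SI base units: kg * m^2 / s^2
Pa does NOT reduce to kg * m^2 / s^2; a valid unit for energy would be e.g. J.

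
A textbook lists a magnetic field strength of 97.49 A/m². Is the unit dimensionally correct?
No

magnetic field strength has SI base units: A / m
A/m² does NOT reduce to A / m; a valid unit for magnetic field strength would be e.g. A/m.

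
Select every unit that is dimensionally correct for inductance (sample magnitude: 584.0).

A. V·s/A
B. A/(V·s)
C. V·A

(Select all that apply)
A

inductance has SI base units: kg * m^2 / (A^2 * s^2)

Checking each option against kg * m^2 / (A^2 * s^2):
  A. V·s/A: ✓ matches
  B. A/(V·s): ✗ does not match
  C. V·A: ✗ does not match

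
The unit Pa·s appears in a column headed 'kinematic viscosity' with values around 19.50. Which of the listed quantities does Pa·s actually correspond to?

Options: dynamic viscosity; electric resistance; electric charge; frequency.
dynamic viscosity

kinematic viscosity should have units dimensionally equivalent to m^2 / s (e.g. m²/s).
The given unit 'Pa·s' reduces to kg / (m * s). Of the listed options, that is the dimensionality of dynamic viscosity.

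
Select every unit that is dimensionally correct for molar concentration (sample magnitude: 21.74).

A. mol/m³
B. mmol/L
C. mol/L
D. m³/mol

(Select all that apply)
A, B, C

molar concentration has SI base units: mol / m^3

Checking each option against mol / m^3:
  A. mol/m³: ✓ matches
  B. mmol/L: ✓ matches
  C. mol/L: ✓ matches
  D. m³/mol: ✗ does not match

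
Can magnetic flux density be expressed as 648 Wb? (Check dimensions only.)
No

magnetic flux density has SI base units: kg / (A * s^2)
Wb does NOT reduce to kg / (A * s^2); a valid unit for magnetic flux density would be e.g. T.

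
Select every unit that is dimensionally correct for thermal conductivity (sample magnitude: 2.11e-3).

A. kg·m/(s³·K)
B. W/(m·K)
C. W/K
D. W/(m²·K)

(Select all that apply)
A, B

thermal conductivity has SI base units: kg * m / (s^3 * K)

Checking each option against kg * m / (s^3 * K):
  A. kg·m/(s³·K): ✓ matches
  B. W/(m·K): ✓ matches
  C. W/K: ✗ does not match
  D. W/(m²·K): ✗ does not match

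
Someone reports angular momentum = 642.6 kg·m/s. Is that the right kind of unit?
No

angular momentum has SI base units: kg * m^2 / s
kg·m/s does NOT reduce to kg * m^2 / s; a valid unit for angular momentum would be e.g. kg·m²/s.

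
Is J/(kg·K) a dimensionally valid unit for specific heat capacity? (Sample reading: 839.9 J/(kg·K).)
Yes

specific heat capacity has SI base units: m^2 / (s^2 * K)
J/(kg·K) reduces to the same SI base units, so it is a valid unit for specific heat capacity.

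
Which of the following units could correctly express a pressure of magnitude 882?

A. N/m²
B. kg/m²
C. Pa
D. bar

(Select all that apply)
A, C, D

pressure has SI base units: kg / (m * s^2)

Checking each option against kg / (m * s^2):
  A. N/m²: ✓ matches
  B. kg/m²: ✗ does not match
  C. Pa: ✓ matches
  D. bar: ✓ matches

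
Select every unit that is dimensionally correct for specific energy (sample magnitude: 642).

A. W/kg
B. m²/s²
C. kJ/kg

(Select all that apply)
B, C

specific energy has SI base units: m^2 / s^2

Checking each option against m^2 / s^2:
  A. W/kg: ✗ does not match
  B. m²/s²: ✓ matches
  C. kJ/kg: ✓ matches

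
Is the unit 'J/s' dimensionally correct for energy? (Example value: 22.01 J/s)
No

energy has SI base units: kg * m^2 / s^2
J/s does NOT reduce to kg * m^2 / s^2; a valid unit for energy would be e.g. J.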